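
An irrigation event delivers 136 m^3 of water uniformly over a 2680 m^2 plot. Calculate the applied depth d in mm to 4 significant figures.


Approach: apply depth from volume over area, d = (V/A)*1000.
d = (136 / 2680) * 1000 = 50.75 mm
Therefore the applied depth d = 50.75 mm.


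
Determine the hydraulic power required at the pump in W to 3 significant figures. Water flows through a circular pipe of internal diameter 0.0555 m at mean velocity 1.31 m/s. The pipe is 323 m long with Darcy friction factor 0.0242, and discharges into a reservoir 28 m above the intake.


Approach: apply continuity + Darcy-Weisbach + hydraulic power, Q = A*v; hf = f*(L/D)*(v^2/(2g)); H = static + hf; P = rho*g*Q*H.
Step 1 — flow rate (continuity, Q = A*v):
  A = pi*(0.0555/2)^2 = 0.0024192 m^2
  Q = 0.0024192 * 1.31 = 0.0031692 m^3/s
Step 2 — friction head loss (Darcy-Weisbach):
  hf = 0.0242 * (323/0.0555) * (1.31^2 / (2*9.81))
  hf = 12.319 m
Step 3 — total head: H = 28 + 12.319 = 40.319 m
Step 4 — hydraulic power (P = rho*g*Q*H):
  P = 1000 * 9.81 * 0.0031692 * 40.319 = 1250 W
Therefore the hydraulic power required at the pump = 1250 W.


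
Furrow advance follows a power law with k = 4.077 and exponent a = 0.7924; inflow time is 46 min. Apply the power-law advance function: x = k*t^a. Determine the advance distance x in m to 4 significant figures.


x = 4.077 * 46^0.7924 = 84.71 m
Therefore the advance distance x = 84.71 m.


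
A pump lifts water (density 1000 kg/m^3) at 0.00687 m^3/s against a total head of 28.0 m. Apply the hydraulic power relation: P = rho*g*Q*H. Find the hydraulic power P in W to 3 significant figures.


P = 1000 * 9.81 * 0.00687 * 28.0 = 1890 W
Therefore the hydraulic power P = 1890 W.


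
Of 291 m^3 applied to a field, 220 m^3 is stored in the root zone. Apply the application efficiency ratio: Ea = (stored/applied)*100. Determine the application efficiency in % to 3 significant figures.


Ea = (220/291)*100 = 75.6 %
Therefore the application efficiency = 75.6 %.


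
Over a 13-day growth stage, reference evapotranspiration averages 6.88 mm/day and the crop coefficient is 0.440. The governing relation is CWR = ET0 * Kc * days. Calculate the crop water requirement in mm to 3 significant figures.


CWR = 6.88 * 0.440 * 13 = 39.4 mm
Therefore the crop water requirement = 39.4 mm.


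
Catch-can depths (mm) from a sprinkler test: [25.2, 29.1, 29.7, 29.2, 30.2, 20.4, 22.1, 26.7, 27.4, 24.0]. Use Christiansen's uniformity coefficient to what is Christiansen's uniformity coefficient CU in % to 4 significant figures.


Approach: apply Christiansen's uniformity coefficient, CU = (1 - mean_abs_deviation/mean)*100.
mean = 26.4000 mm
mean |d_i - mean| = 2.78000 mm
CU = (1 - 2.78000/26.4000)*100 = 89.47 %
Therefore Christiansen's uniformity coefficient CU = 89.47 %.


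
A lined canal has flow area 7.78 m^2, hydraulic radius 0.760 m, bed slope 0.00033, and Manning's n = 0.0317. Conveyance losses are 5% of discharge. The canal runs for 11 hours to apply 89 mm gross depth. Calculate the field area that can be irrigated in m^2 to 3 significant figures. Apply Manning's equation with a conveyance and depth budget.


Approach: apply Manning's equation with a conveyance and depth budget, Q = (1/n)*A*R^(2/3)*S^(1/2); Q_field = Q*(1-loss); Area = Q_field*t/(d/1000).
Step 1 — canal discharge (Manning's equation):
  Q = (1/0.0317) * 7.78 * 0.760^(2/3) * 0.00033^(1/2) = 3.7130 m^3/s
Step 2 — delivered flow: Q_field = 3.7130*(1 - 5/100) = 3.5273 m^3/s
Step 3 — volume delivered: V = 3.5273 * 11*3600 = 139680 m^3
Step 4 — area served: A = V / (depth/1000) = 139680 / 0.089 = 1570000 m^2
Therefore the field area that can be irrigated = 1570000 m^2.


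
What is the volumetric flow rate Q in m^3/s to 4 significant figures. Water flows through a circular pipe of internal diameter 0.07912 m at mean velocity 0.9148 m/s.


Approach: apply the continuity equation for pipe flow, Q = A * v with A = pi*(D/2)^2.
A = pi*(0.07912/2)^2 = 0.00491657 m^2
Q = 0.00491657 * 0.9148 = 0.004498 m^3/s
Therefore the volumetric flow rate Q = 0.004498 m^3/s.


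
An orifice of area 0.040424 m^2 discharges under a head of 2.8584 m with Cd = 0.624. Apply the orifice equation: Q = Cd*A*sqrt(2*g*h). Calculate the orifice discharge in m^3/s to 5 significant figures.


Q = 0.624 * 0.040424 * sqrt(2*9.81*2.8584) = 0.18890 m^3/s
Therefore the orifice discharge = 0.18890 m^3/s.


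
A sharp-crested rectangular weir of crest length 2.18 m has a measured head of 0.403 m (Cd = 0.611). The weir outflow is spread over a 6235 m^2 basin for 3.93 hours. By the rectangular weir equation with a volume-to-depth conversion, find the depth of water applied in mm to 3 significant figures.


Approach: apply the rectangular weir equation with a volume-to-depth conversion, Q = (2/3)*Cd*L*sqrt(2g)*H^1.5; d = Q*t/A * 1000.
Step 1 — weir discharge:
  Q = (2/3)*0.611*2.18*sqrt(2*9.81)*0.403^1.5 = 1.0063 m^3/s
Step 2 — volume: V = 1.0063 * 3.93*3600 = 14237 m^3
Step 3 — depth: d = V/A * 1000 = 14237/6235 * 1000 = 2280 mm
Therefore the depth of water applied = 2280 mm.


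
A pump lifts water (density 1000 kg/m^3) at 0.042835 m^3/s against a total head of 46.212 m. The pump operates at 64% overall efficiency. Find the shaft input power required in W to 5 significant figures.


Approach: apply hydraulic power then efficiency conversion, P = rho*g*Q*H; P_in = P/eta.
Step 1 — hydraulic power (P = rho*g*Q*H):
  P = 1000 * 9.81 * 0.042835 * 46.212 = 19418.81 W
Step 2 — input power: P_in = P/eta = 19418.81 / 0.64 = 30342 W
Therefore the shaft input power required = 30342 W.


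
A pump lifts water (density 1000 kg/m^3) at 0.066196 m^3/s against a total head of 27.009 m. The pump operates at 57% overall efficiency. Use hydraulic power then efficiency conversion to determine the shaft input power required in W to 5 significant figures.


Approach: apply hydraulic power then efficiency conversion, P = rho*g*Q*H; P_in = P/eta.
Step 1 — hydraulic power (P = rho*g*Q*H):
  P = 1000 * 9.81 * 0.066196 * 27.009 = 17539.18 W
Step 2 — input power: P_in = P/eta = 17539.18 / 0.57 = 30770 W
Therefore the shaft input power required = 30770 W.


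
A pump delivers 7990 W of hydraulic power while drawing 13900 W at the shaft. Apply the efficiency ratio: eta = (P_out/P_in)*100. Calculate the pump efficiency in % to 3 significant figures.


eta = (7990 / 13900) * 100 = 57.5 %
Therefore the pump efficiency = 57.5 %.


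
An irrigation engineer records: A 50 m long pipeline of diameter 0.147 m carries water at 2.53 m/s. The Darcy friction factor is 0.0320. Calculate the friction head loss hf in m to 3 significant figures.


Approach: apply the Darcy-Weisbach equation, hf = f*(L/D)*(v^2/(2g)).
hf = 0.0320 * (50/0.147) * (2.53^2 / (2*9.81))
hf = 3.55 m
Therefore the friction head loss hf = 3.55 m.


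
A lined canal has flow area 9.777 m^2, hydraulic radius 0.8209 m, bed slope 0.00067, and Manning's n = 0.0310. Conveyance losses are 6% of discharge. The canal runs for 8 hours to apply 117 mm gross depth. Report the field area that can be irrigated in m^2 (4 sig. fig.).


Approach: apply Manning's equation with a conveyance and depth budget, Q = (1/n)*A*R^(2/3)*S^(1/2); Q_field = Q*(1-loss); Area = Q_field*t/(d/1000).
Step 1 — canal discharge (Manning's equation):
  Q = (1/0.0310) * 9.777 * 0.8209^(2/3) * 0.00067^(1/2) = 7.15717 m^3/s
Step 2 — delivered flow: Q_field = 7.15717*(1 - 6/100) = 6.72774 m^3/s
Step 3 — volume delivered: V = 6.72774 * 8*3600 = 193759 m^3
Step 4 — area served: A = V / (depth/1000) = 193759 / 0.117 = 1656000 m^2
Therefore the field area that can be irrigated = 1656000 m^2.


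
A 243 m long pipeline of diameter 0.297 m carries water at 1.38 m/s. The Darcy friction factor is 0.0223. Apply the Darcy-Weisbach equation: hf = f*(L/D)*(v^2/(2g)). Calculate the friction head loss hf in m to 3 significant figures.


hf = 0.0223 * (243/0.297) * (1.38^2 / (2*9.81))
hf = 1.77 m
Therefore the friction head loss hf = 1.77 m.


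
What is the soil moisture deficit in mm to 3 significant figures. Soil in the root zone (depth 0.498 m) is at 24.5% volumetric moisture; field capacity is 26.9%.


Approach: apply the soil moisture deficit relation, SMD = (FC - theta)/100 * depth * 1000.
SMD = (26.9 - 24.5)/100 * 0.498 * 1000 = 12.0 mm
Therefore the soil moisture deficit = 12.0 mm.


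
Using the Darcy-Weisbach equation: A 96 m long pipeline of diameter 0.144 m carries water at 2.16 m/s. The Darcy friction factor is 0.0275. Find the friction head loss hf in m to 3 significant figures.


Approach: apply the Darcy-Weisbach equation, hf = f*(L/D)*(v^2/(2g)).
hf = 0.0275 * (96/0.144) * (2.16^2 / (2*9.81))
hf = 4.36 m
Therefore the friction head loss hf = 4.36 m.


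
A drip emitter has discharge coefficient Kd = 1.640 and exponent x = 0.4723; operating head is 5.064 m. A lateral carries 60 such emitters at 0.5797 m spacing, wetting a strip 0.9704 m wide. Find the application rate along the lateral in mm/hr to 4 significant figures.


Approach: apply the emitter equation with a lateral mass balance, q = Kd*h^x; Q = n*q; rate = Q/(n*spacing*width).
Step 1 — single emitter flow (q = Kd*h^x):
  q = 1.640 * 5.064^0.4723 = 3.52839 L/hr
Step 2 — total lateral flow: Q = 60 * 3.52839 = 211.703 L/hr
Step 3 — wetted area: A = 60 * 0.5797 * 0.9704 = 33.7525 m^2
Step 4 — application rate: Q/A = 211.703/33.7525 = 6.272 mm/hr
Therefore the application rate along the lateral = 6.272 mm/hr.


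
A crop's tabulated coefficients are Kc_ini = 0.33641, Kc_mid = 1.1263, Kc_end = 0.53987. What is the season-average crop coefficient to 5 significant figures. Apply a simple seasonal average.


Approach: apply a simple seasonal average, Kc_avg = (Kc_ini + Kc_mid + Kc_end)/3.
Kc_avg = (0.33641 + 1.1263 + 0.53987)/3 = 0.66753
Therefore the season-average crop coefficient = 0.66753.


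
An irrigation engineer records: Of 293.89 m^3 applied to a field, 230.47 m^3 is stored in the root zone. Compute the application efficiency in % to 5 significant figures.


Approach: apply the application efficiency ratio, Ea = (stored/applied)*100.
Ea = (230.47/293.89)*100 = 78.420 %
Therefore the application efficiency = 78.420 %.


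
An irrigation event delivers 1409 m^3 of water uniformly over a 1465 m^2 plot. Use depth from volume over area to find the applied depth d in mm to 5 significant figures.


Approach: apply depth from volume over area, d = (V/A)*1000.
d = (1409 / 1465) * 1000 = 961.77 mm
Therefore the applied depth d = 961.77 mm.


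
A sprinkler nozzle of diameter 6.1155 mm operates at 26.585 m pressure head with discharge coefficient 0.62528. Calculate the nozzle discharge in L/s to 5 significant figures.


Approach: apply the orifice equation, Q = Cd*A*sqrt(2*g*h), A = pi*(d/2)^2.
A = pi*(6.1155e-3/2)^2 = 2.937337e-05 m^2
Q = 0.62528 * 2.937337e-05 * sqrt(2*9.81*26.585) * 1000 = 0.41947 L/s
Therefore the nozzle discharge = 0.41947 L/s.


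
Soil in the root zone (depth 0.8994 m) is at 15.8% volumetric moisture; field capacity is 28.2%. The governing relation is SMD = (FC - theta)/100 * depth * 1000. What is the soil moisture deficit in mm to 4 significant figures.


SMD = (28.2 - 15.8)/100 * 0.8994 * 1000 = 111.5 mm
Therefore the soil moisture deficit = 111.5 mm.


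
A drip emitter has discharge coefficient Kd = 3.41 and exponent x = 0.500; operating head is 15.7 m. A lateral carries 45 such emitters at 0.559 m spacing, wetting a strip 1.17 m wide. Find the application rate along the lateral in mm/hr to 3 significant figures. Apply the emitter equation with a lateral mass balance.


Approach: apply the emitter equation with a lateral mass balance, q = Kd*h^x; Q = n*q; rate = Q/(n*spacing*width).
Step 1 — single emitter flow (q = Kd*h^x):
  q = 3.41 * 15.7^0.500 = 13.512 L/hr
Step 2 — total lateral flow: Q = 45 * 13.512 = 608.02 L/hr
Step 3 — wetted area: A = 45 * 0.559 * 1.17 = 29.431 m^2
Step 4 — application rate: Q/A = 608.02/29.431 = 20.7 mm/hr
Therefore the application rate along the lateral = 20.7 mm/hr.


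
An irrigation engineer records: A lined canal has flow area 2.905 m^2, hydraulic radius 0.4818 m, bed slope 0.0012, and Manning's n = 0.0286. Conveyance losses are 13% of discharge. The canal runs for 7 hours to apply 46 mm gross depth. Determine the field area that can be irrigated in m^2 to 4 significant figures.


Approach: apply Manning's equation with a conveyance and depth budget, Q = (1/n)*A*R^(2/3)*S^(1/2); Q_field = Q*(1-loss); Area = Q_field*t/(d/1000).
Step 1 — canal discharge (Manning's equation):
  Q = (1/0.0286) * 2.905 * 0.4818^(2/3) * 0.0012^(1/2) = 2.16246 m^3/s
Step 2 — delivered flow: Q_field = 2.16246*(1 - 13/100) = 1.88134 m^3/s
Step 3 — volume delivered: V = 1.88134 * 7*3600 = 47409.8 m^3
Step 4 — area served: A = V / (depth/1000) = 47409.8 / 0.046 = 1031000 m^2
Therefore the field area that can be irrigated = 1031000 m^2.


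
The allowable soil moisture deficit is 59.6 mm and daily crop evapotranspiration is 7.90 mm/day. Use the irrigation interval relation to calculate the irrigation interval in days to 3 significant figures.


Approach: apply the irrigation interval relation, interval = SMD / ETc.
interval = 59.6 / 7.90 = 7.54 days
Therefore the irrigation interval = 7.54 days.


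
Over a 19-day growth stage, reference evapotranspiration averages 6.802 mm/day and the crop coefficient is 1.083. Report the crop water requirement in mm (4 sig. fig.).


Approach: apply the crop water requirement relation, CWR = ET0 * Kc * days.
CWR = 6.802 * 1.083 * 19 = 140.0 mm
Therefore the crop water requirement = 140.0 mm.


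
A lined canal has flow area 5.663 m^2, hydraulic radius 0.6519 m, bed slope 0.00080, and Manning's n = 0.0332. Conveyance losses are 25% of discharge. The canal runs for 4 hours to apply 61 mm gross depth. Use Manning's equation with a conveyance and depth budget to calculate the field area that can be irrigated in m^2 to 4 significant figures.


Approach: apply Manning's equation with a conveyance and depth budget, Q = (1/n)*A*R^(2/3)*S^(1/2); Q_field = Q*(1-loss); Area = Q_field*t/(d/1000).
Step 1 — canal discharge (Manning's equation):
  Q = (1/0.0332) * 5.663 * 0.6519^(2/3) * 0.00080^(1/2) = 3.62722 m^3/s
Step 2 — delivered flow: Q_field = 3.62722*(1 - 25/100) = 2.72042 m^3/s
Step 3 — volume delivered: V = 2.72042 * 4*3600 = 39174.0 m^3
Step 4 — area served: A = V / (depth/1000) = 39174.0 / 0.061 = 642200 m^2
Therefore the field area that can be irrigated = 642200 m^2.


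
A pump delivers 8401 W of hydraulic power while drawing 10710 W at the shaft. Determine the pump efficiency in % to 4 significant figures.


Approach: apply the efficiency ratio, eta = (P_out/P_in)*100.
eta = (8401 / 10710) * 100 = 78.44 %
Therefore the pump efficiency = 78.44 %.


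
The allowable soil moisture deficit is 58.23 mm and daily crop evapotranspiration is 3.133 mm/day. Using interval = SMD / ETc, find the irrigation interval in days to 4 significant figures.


interval = 58.23 / 3.133 = 18.59 days
Therefore the irrigation interval = 18.59 days.


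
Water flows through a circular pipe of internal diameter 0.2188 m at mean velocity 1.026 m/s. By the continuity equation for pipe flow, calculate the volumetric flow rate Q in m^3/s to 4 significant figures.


Approach: apply the continuity equation for pipe flow, Q = A * v with A = pi*(D/2)^2.
A = pi*(0.2188/2)^2 = 0.0375997 m^2
Q = 0.0375997 * 1.026 = 0.03858 m^3/s
Therefore the volumetric flow rate Q = 0.03858 m^3/s.


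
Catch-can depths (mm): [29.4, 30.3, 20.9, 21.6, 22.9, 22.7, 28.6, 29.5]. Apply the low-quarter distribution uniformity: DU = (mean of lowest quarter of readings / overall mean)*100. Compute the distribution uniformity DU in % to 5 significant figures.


sorted lowest 2 of 8: [20.9, 21.6] -> mean = 21.25000 mm
overall mean = 25.73750 mm
DU = (21.25000/25.73750)*100 = 82.564 %
Therefore the distribution uniformity DU = 82.564 %.


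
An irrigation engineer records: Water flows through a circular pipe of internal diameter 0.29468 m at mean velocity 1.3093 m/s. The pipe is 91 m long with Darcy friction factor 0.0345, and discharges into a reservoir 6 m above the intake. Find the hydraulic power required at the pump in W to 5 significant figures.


Approach: apply continuity + Darcy-Weisbach + hydraulic power, Q = A*v; hf = f*(L/D)*(v^2/(2g)); H = static + hf; P = rho*g*Q*H.
Step 1 — flow rate (continuity, Q = A*v):
  A = pi*(0.29468/2)^2 = 0.06820107 m^2
  Q = 0.06820107 * 1.3093 = 0.08929566 m^3/s
Step 2 — friction head loss (Darcy-Weisbach):
  hf = 0.0345 * (91/0.29468) * (1.3093^2 / (2*9.81))
  hf = 0.9308703 m
Step 3 — total head: H = 6 + 0.9308703 = 6.930870 m
Step 4 — hydraulic power (P = rho*g*Q*H):
  P = 1000 * 9.81 * 0.08929566 * 6.930870 = 6071.4 W
Therefore the hydraulic power required at the pump = 6071.4 W.


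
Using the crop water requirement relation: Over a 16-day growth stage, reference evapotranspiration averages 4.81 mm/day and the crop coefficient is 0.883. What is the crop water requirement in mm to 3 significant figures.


Approach: apply the crop water requirement relation, CWR = ET0 * Kc * days.
CWR = 4.81 * 0.883 * 16 = 68.0 mm
Therefore the crop water requirement = 68.0 mm.


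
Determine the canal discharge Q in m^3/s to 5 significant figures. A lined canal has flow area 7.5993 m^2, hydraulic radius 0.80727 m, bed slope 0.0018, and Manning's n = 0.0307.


Approach: apply Manning's equation, Q = (1/n)*A*R^(2/3)*S^(1/2).
Q = (1/0.0307) * 7.5993 * 0.80727^(2/3) * 0.0018^(1/2) = 9.1051 m^3/s
Therefore the canal discharge Q = 9.1051 m^3/s.


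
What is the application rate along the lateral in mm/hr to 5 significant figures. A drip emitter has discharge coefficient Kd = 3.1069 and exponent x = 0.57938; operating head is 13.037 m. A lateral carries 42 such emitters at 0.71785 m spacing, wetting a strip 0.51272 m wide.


Approach: apply the emitter equation with a lateral mass balance, q = Kd*h^x; Q = n*q; rate = Q/(n*spacing*width).
Step 1 — single emitter flow (q = Kd*h^x):
  q = 3.1069 * 13.037^0.57938 = 13.75431 L/hr
Step 2 — total lateral flow: Q = 42 * 13.75431 = 577.6812 L/hr
Step 3 — wetted area: A = 42 * 0.71785 * 0.51272 = 15.45835 m^2
Step 4 — application rate: Q/A = 577.6812/15.45835 = 37.370 mm/hr
Therefore the application rate along the lateral = 37.370 mm/hr.


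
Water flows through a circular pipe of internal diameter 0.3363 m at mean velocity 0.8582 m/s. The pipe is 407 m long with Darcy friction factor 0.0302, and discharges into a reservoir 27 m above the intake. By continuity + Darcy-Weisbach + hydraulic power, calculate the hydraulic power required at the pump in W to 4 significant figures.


Approach: apply continuity + Darcy-Weisbach + hydraulic power, Q = A*v; hf = f*(L/D)*(v^2/(2g)); H = static + hf; P = rho*g*Q*H.
Step 1 — flow rate (continuity, Q = A*v):
  A = pi*(0.3363/2)^2 = 0.0888267 m^2
  Q = 0.0888267 * 0.8582 = 0.0762311 m^3/s
Step 2 — friction head loss (Darcy-Weisbach):
  hf = 0.0302 * (407/0.3363) * (0.8582^2 / (2*9.81))
  hf = 1.37199 m
Step 3 — total head: H = 27 + 1.37199 = 28.3720 m
Step 4 — hydraulic power (P = rho*g*Q*H):
  P = 1000 * 9.81 * 0.0762311 * 28.3720 = 21220 W
Therefore the hydraulic power required at the pump = 21220 W.


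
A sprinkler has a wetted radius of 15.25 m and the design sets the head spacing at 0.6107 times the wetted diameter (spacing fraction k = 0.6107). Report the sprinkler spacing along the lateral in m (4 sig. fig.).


Approach: apply the sprinkler spacing rule (spacing as a fraction of wetted diameter), S = k*(2*R).
S = 0.6107 * (2 * 15.25) = 18.63 m
Therefore the sprinkler spacing along the lateral = 18.63 m.


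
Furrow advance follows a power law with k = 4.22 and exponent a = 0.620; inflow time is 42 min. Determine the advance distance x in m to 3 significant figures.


Approach: apply the power-law advance function, x = k*t^a.
x = 4.22 * 42^0.620 = 42.8 m
Therefore the advance distance x = 42.8 m.


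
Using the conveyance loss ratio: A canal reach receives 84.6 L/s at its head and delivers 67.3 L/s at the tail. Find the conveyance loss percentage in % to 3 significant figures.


Approach: apply the conveyance loss ratio, loss% = ((Q_head - Q_tail)/Q_head)*100.
loss = ((84.6 - 67.3)/84.6)*100 = 20.4 %
Therefore the conveyance loss percentage = 20.4 %.


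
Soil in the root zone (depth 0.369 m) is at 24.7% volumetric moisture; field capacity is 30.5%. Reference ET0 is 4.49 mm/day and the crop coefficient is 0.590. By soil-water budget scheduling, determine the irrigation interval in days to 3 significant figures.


Approach: apply soil-water budget scheduling, SMD = (FC-theta)/100*depth*1000; ETc = ET0*Kc; interval = SMD/ETc.
Step 1 — soil moisture deficit:
  SMD = (30.5 - 24.7)/100 * 0.369 * 1000 = 21.402 mm
Step 2 — daily crop ET (ETc = ET0*Kc):
  ETc = 4.49 * 0.590 = 2.6491 mm/day
Step 3 — irrigation interval (SMD/ETc):
  interval = 21.402 / 2.6491 = 8.08 days
Therefore the irrigation interval = 8.08 days.


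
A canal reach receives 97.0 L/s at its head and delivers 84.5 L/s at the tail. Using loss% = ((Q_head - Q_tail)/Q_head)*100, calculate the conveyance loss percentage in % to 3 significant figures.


loss = ((97.0 - 84.5)/97.0)*100 = 12.9 %
Therefore the conveyance loss percentage = 12.9 %.


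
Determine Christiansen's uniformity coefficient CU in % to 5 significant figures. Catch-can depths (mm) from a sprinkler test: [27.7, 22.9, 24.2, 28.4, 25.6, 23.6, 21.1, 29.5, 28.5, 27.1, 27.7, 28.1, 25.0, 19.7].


Approach: apply Christiansen's uniformity coefficient, CU = (1 - mean_abs_deviation/mean)*100.
mean = 25.65000 mm
mean |d_i - mean| = 2.492857 mm
CU = (1 - 2.492857/25.65000)*100 = 90.281 %
Therefore Christiansen's uniformity coefficient CU = 90.281 %.


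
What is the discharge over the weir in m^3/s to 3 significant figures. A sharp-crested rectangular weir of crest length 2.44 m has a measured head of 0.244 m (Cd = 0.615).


Approach: apply the rectangular weir equation, Q = (2/3)*Cd*L*sqrt(2g)*H^1.5.
Q = (2/3)*0.615*2.44*sqrt(2*9.81)*0.244^1.5 = 0.534 m^3/s
Therefore the discharge over the weir = 0.534 m^3/s.


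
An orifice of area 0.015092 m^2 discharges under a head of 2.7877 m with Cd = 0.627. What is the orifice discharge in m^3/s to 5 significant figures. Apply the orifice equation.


Approach: apply the orifice equation, Q = Cd*A*sqrt(2*g*h).
Q = 0.627 * 0.015092 * sqrt(2*9.81*2.7877) = 0.069982 m^3/s
Therefore the orifice discharge = 0.069982 m^3/s.


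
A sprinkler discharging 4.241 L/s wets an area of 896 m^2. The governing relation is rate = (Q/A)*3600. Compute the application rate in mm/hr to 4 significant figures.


rate = (4.241 / 896) * 3600 = 17.04 mm/hr
Therefore the application rate = 17.04 mm/hr.


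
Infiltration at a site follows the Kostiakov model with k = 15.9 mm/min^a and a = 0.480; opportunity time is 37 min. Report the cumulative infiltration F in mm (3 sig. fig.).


Approach: apply the Kostiakov infiltration equation, F = k*t^a.
F = 15.9 * 37^0.480 = 90.0 mm
Therefore the cumulative infiltration F = 90.0 mm.


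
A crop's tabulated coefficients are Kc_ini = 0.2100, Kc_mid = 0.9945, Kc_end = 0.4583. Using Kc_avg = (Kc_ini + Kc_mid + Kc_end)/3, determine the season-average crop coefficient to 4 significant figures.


Kc_avg = (0.2100 + 0.9945 + 0.4583)/3 = 0.5543
Therefore the season-average crop coefficient = 0.5543.


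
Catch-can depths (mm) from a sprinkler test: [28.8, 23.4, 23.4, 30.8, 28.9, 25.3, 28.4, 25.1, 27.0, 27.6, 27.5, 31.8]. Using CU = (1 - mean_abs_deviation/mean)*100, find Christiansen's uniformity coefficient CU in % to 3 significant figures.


mean = 27.333 mm
mean |d_i - mean| = 2.0778 mm
CU = (1 - 2.0778/27.333)*100 = 92.4 %
Therefore Christiansen's uniformity coefficient CU = 92.4 %.


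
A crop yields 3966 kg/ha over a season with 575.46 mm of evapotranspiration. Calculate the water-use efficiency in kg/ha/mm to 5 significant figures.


Approach: apply the water-use efficiency ratio, WUE = yield/ET.
WUE = 3966 / 575.46 = 6.8919 kg/ha/mm
Therefore the water-use efficiency = 6.8919 kg/ha/mm.


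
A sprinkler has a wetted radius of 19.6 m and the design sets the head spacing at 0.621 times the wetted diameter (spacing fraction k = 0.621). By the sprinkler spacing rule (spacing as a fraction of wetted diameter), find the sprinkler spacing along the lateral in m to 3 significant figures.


Approach: apply the sprinkler spacing rule (spacing as a fraction of wetted diameter), S = k*(2*R).
S = 0.621 * (2 * 19.6) = 24.3 m
Therefore the sprinkler spacing along the lateral = 24.3 m.


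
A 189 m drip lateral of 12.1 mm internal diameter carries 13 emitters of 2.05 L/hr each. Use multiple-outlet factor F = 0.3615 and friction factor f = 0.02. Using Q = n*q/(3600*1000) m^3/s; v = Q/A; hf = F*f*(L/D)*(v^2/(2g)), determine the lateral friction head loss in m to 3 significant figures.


Q = 13*2.05/(3600*1000) = 7.4028e-06 m^3/s
A = pi*(12.1e-3/2)^2 = 1.1499e-04 m^2, so v = Q/A = 0.064377 m/s
hf = 0.3615*0.02*(189/0.0121)*(0.064377^2/(2*9.81)) = 0.0239 m
Therefore the lateral friction head loss = 0.0239 m.


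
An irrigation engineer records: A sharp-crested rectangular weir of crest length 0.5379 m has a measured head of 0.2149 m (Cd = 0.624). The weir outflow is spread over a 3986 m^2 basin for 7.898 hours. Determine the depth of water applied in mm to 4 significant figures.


Approach: apply the rectangular weir equation with a volume-to-depth conversion, Q = (2/3)*Cd*L*sqrt(2g)*H^1.5; d = Q*t/A * 1000.
Step 1 — weir discharge:
  Q = (2/3)*0.624*0.5379*sqrt(2*9.81)*0.2149^1.5 = 0.0987413 m^3/s
Step 2 — volume: V = 0.0987413 * 7.898*3600 = 2807.49 m^3
Step 3 — depth: d = V/A * 1000 = 2807.49/3986 * 1000 = 704.3 mm
Therefore the depth of water applied = 704.3 mm.


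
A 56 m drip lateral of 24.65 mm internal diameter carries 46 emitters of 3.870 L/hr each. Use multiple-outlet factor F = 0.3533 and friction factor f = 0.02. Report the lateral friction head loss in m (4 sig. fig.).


Approach: apply Darcy-Weisbach with the multiple-outlet F-factor, Q = n*q/(3600*1000) m^3/s; v = Q/A; hf = F*f*(L/D)*(v^2/(2g)).
Q = 46*3.870/(3600*1000) = 4.94500e-05 m^3/s
A = pi*(24.65e-3/2)^2 = 4.77226e-04 m^2, so v = Q/A = 0.103620 m/s
hf = 0.3533*0.02*(56/0.02465)*(0.103620^2/(2*9.81)) = 0.008785 m
Therefore the lateral friction head loss = 0.008785 m.


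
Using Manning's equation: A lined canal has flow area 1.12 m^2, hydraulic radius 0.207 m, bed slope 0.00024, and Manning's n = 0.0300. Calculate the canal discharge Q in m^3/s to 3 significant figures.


Approach: apply Manning's equation, Q = (1/n)*A*R^(2/3)*S^(1/2).
Q = (1/0.0300) * 1.12 * 0.207^(2/3) * 0.00024^(1/2) = 0.202 m^3/s
Therefore the canal discharge Q = 0.202 m^3/s.


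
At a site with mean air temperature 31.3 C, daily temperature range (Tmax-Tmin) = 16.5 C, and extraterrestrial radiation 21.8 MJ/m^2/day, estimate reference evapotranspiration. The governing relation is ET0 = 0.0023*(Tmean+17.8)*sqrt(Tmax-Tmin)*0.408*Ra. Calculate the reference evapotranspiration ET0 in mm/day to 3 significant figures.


ET0 = 0.0023*(31.3+17.8)*sqrt(16.5)*0.408*21.8 = 4.08 mm/day
Therefore the reference evapotranspiration ET0 = 4.08 mm/day.


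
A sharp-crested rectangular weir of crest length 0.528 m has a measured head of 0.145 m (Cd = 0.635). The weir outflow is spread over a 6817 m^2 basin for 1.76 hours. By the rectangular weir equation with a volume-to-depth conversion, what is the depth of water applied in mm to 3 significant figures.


Approach: apply the rectangular weir equation with a volume-to-depth conversion, Q = (2/3)*Cd*L*sqrt(2g)*H^1.5; d = Q*t/A * 1000.
Step 1 — weir discharge:
  Q = (2/3)*0.635*0.528*sqrt(2*9.81)*0.145^1.5 = 0.054666 m^3/s
Step 2 — volume: V = 0.054666 * 1.76*3600 = 346.36 m^3
Step 3 — depth: d = V/A * 1000 = 346.36/6817 * 1000 = 50.8 mm
Therefore the depth of water applied = 50.8 mm.


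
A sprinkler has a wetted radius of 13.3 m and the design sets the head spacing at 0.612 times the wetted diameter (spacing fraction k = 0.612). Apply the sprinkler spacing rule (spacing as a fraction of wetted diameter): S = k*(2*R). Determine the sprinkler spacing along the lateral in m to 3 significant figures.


S = 0.612 * (2 * 13.3) = 16.3 m
Therefore the sprinkler spacing along the lateral = 16.3 m.


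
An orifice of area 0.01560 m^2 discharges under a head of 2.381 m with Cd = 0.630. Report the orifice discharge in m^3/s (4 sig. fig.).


Approach: apply the orifice equation, Q = Cd*A*sqrt(2*g*h).
Q = 0.630 * 0.01560 * sqrt(2*9.81*2.381) = 0.06717 m^3/s
Therefore the orifice discharge = 0.06717 m^3/s.


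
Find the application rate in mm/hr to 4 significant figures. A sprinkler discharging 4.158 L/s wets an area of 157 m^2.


Approach: apply the application rate relation, rate = (Q/A)*3600.
rate = (4.158 / 157) * 3600 = 95.34 mm/hr
Therefore the application rate = 95.34 mm/hr.


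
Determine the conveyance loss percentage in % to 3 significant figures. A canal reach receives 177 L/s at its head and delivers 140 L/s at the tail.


Approach: apply the conveyance loss ratio, loss% = ((Q_head - Q_tail)/Q_head)*100.
loss = ((177 - 140)/177)*100 = 20.9 %
Therefore the conveyance loss percentage = 20.9 %.


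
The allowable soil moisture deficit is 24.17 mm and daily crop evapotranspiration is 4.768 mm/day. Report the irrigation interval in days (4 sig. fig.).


Approach: apply the irrigation interval relation, interval = SMD / ETc.
interval = 24.17 / 4.768 = 5.069 days
Therefore the irrigation interval = 5.069 days.


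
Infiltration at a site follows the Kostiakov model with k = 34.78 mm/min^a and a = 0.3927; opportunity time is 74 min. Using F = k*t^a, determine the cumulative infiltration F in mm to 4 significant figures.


F = 34.78 * 74^0.3927 = 188.5 mm
Therefore the cumulative infiltration F = 188.5 mm.


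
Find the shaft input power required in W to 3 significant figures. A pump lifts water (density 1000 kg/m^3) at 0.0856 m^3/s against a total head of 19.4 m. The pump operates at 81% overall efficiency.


Approach: apply hydraulic power then efficiency conversion, P = rho*g*Q*H; P_in = P/eta.
Step 1 — hydraulic power (P = rho*g*Q*H):
  P = 1000 * 9.81 * 0.0856 * 19.4 = 16291 W
Step 2 — input power: P_in = P/eta = 16291 / 0.81 = 20100 W
Therefore the shaft input power required = 20100 W.


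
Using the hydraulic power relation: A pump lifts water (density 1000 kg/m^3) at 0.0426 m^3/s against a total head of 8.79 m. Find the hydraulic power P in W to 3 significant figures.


Approach: apply the hydraulic power relation, P = rho*g*Q*H.
P = 1000 * 9.81 * 0.0426 * 8.79 = 3670 W
Therefore the hydraulic power P = 3670 W.


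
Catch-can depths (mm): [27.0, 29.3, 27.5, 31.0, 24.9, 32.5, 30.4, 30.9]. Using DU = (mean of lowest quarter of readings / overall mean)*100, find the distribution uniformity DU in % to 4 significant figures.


sorted lowest 2 of 8: [24.9, 27.0] -> mean = 25.9500 mm
overall mean = 29.1875 mm
DU = (25.9500/29.1875)*100 = 88.91 %
Therefore the distribution uniformity DU = 88.91 %.


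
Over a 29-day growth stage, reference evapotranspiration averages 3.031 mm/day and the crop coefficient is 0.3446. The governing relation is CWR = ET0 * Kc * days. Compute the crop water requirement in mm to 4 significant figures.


CWR = 3.031 * 0.3446 * 29 = 30.29 mm
Therefore the crop water requirement = 30.29 mm.


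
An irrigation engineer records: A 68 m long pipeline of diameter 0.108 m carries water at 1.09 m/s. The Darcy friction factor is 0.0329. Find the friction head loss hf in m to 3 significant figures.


Approach: apply the Darcy-Weisbach equation, hf = f*(L/D)*(v^2/(2g)).
hf = 0.0329 * (68/0.108) * (1.09^2 / (2*9.81))
hf = 1.25 m
Therefore the friction head loss hf = 1.25 m.


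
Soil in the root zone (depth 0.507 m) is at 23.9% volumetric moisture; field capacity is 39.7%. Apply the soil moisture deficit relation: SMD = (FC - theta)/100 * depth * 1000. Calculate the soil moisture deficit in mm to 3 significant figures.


SMD = (39.7 - 23.9)/100 * 0.507 * 1000 = 80.1 mm
Therefore the soil moisture deficit = 80.1 mm.


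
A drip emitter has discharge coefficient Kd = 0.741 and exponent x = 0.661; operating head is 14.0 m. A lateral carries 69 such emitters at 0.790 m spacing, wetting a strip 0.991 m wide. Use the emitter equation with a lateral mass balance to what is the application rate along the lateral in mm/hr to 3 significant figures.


Approach: apply the emitter equation with a lateral mass balance, q = Kd*h^x; Q = n*q; rate = Q/(n*spacing*width).
Step 1 — single emitter flow (q = Kd*h^x):
  q = 0.741 * 14.0^0.661 = 4.2404 L/hr
Step 2 — total lateral flow: Q = 69 * 4.2404 = 292.59 L/hr
Step 3 — wetted area: A = 69 * 0.790 * 0.991 = 54.019 m^2
Step 4 — application rate: Q/A = 292.59/54.019 = 5.42 mm/hr
Therefore the application rate along the lateral = 5.42 mm/hr.


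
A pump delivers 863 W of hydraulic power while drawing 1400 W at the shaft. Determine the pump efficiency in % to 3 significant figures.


Approach: apply the efficiency ratio, eta = (P_out/P_in)*100.
eta = (863 / 1400) * 100 = 61.6 %
Therefore the pump efficiency = 61.6 %.


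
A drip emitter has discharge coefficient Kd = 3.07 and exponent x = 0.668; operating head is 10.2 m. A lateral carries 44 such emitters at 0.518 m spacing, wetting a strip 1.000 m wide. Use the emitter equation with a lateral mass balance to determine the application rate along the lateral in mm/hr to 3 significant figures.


Approach: apply the emitter equation with a lateral mass balance, q = Kd*h^x; Q = n*q; rate = Q/(n*spacing*width).
Step 1 — single emitter flow (q = Kd*h^x):
  q = 3.07 * 10.2^0.668 = 14.484 L/hr
Step 2 — total lateral flow: Q = 44 * 14.484 = 637.29 L/hr
Step 3 — wetted area: A = 44 * 0.518 * 1.000 = 22.792 m^2
Step 4 — application rate: Q/A = 637.29/22.792 = 28.0 mm/hr
Therefore the application rate along the lateral = 28.0 mm/hr.


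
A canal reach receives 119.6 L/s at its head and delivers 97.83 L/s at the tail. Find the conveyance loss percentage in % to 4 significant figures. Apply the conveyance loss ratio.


Approach: apply the conveyance loss ratio, loss% = ((Q_head - Q_tail)/Q_head)*100.
loss = ((119.6 - 97.83)/119.6)*100 = 18.20 %
Therefore the conveyance loss percentage = 18.20 %.


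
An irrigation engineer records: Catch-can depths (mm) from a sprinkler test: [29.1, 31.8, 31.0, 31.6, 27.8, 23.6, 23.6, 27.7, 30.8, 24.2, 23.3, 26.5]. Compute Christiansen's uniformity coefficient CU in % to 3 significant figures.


Approach: apply Christiansen's uniformity coefficient, CU = (1 - mean_abs_deviation/mean)*100.
mean = 27.583 mm
mean |d_i - mean| = 2.7861 mm
CU = (1 - 2.7861/27.583)*100 = 89.9 %
Therefore Christiansen's uniformity coefficient CU = 89.9 %.


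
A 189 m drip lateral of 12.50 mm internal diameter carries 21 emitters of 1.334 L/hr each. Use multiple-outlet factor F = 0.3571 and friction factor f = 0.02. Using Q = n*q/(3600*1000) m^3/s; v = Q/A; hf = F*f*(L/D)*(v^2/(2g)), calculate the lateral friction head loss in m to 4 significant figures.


Q = 21*1.334/(3600*1000) = 7.78167e-06 m^3/s
A = pi*(12.50e-3/2)^2 = 1.22718e-04 m^2, so v = Q/A = 0.0634107 m/s
hf = 0.3571*0.02*(189/0.01250)*(0.0634107^2/(2*9.81)) = 0.02213 m
Therefore the lateral friction head loss = 0.02213 m.


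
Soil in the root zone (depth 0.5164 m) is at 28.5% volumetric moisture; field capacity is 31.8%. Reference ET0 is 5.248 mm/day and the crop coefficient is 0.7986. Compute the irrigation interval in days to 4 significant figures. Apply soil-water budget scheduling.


Approach: apply soil-water budget scheduling, SMD = (FC-theta)/100*depth*1000; ETc = ET0*Kc; interval = SMD/ETc.
Step 1 — soil moisture deficit:
  SMD = (31.8 - 28.5)/100 * 0.5164 * 1000 = 17.0412 mm
Step 2 — daily crop ET (ETc = ET0*Kc):
  ETc = 5.248 * 0.7986 = 4.19105 mm/day
Step 3 — irrigation interval (SMD/ETc):
  interval = 17.0412 / 4.19105 = 4.066 days
Therefore the irrigation interval = 4.066 days.


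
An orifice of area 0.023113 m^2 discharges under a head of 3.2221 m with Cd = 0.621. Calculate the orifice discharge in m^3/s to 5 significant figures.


Approach: apply the orifice equation, Q = Cd*A*sqrt(2*g*h).
Q = 0.621 * 0.023113 * sqrt(2*9.81*3.2221) = 0.11412 m^3/s
Therefore the orifice discharge = 0.11412 m^3/s.


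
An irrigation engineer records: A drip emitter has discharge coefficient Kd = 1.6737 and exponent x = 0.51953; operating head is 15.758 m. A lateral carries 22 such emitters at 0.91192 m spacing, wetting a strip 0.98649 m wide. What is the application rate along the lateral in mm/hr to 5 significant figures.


Approach: apply the emitter equation with a lateral mass balance, q = Kd*h^x; Q = n*q; rate = Q/(n*spacing*width).
Step 1 — single emitter flow (q = Kd*h^x):
  q = 1.6737 * 15.758^0.51953 = 7.011571 L/hr
Step 2 — total lateral flow: Q = 22 * 7.011571 = 154.2546 L/hr
Step 3 — wetted area: A = 22 * 0.91192 * 0.98649 = 19.79120 m^2
Step 4 — application rate: Q/A = 154.2546/19.79120 = 7.7941 mm/hr
Therefore the application rate along the lateral = 7.7941 mm/hr.


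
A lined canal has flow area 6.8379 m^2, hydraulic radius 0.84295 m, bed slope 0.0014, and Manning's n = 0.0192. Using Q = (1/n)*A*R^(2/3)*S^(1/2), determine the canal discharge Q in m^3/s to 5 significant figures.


Q = (1/0.0192) * 6.8379 * 0.84295^(2/3) * 0.0014^(1/2) = 11.891 m^3/s
Therefore the canal discharge Q = 11.891 m^3/s.


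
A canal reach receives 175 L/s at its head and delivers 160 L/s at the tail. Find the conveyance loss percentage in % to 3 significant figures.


Approach: apply the conveyance loss ratio, loss% = ((Q_head - Q_tail)/Q_head)*100.
loss = ((175 - 160)/175)*100 = 8.57 %
Therefore the conveyance loss percentage = 8.57 %.


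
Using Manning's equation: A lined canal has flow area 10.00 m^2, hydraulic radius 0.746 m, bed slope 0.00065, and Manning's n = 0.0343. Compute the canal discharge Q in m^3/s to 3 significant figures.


Approach: apply Manning's equation, Q = (1/n)*A*R^(2/3)*S^(1/2).
Q = (1/0.0343) * 10.00 * 0.746^(2/3) * 0.00065^(1/2) = 6.11 m^3/s
Therefore the canal discharge Q = 6.11 m^3/s.


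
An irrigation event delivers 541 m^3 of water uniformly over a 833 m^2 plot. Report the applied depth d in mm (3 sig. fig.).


Approach: apply depth from volume over area, d = (V/A)*1000.
d = (541 / 833) * 1000 = 649 mm
Therefore the applied depth d = 649 mm.


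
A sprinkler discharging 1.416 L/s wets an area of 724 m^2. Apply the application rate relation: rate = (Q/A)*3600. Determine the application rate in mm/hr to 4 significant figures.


rate = (1.416 / 724) * 3600 = 7.041 mm/hr
Therefore the application rate = 7.041 mm/hr.


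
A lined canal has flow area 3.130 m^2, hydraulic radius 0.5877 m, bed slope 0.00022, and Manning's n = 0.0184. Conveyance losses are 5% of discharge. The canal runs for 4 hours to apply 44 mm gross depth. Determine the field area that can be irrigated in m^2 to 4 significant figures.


Approach: apply Manning's equation with a conveyance and depth budget, Q = (1/n)*A*R^(2/3)*S^(1/2); Q_field = Q*(1-loss); Area = Q_field*t/(d/1000).
Step 1 — canal discharge (Manning's equation):
  Q = (1/0.0184) * 3.130 * 0.5877^(2/3) * 0.00022^(1/2) = 1.77028 m^3/s
Step 2 — delivered flow: Q_field = 1.77028*(1 - 5/100) = 1.68176 m^3/s
Step 3 — volume delivered: V = 1.68176 * 4*3600 = 24217.4 m^3
Step 4 — area served: A = V / (depth/1000) = 24217.4 / 0.044 = 550400 m^2
Therefore the field area that can be irrigated = 550400 m^2.


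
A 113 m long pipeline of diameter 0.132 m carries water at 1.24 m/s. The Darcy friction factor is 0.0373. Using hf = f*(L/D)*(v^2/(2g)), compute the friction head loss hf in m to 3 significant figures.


hf = 0.0373 * (113/0.132) * (1.24^2 / (2*9.81))
hf = 2.50 m
Therefore the friction head loss hf = 2.50 m.
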